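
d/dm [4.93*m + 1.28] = 4.93000000000000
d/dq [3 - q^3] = -3*q^2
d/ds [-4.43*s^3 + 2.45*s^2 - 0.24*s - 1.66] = -13.29*s^2 + 4.9*s - 0.24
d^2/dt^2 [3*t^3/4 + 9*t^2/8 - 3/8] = 9*t/2 + 9/4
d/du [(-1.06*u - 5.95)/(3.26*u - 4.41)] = (78.473416*u - 106.155756)/(3.26*u - 4.41)^3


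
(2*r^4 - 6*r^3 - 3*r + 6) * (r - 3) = 2*r^5 - 12*r^4 + 18*r^3 - 3*r^2 + 15*r - 18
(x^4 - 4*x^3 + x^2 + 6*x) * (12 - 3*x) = -3*x^5 + 24*x^4 - 51*x^3 - 6*x^2 + 72*x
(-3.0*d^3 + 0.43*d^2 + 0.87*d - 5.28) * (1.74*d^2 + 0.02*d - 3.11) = -5.22*d^5 + 0.6882*d^4 + 10.8524*d^3 - 10.5071*d^2 - 2.8113*d + 16.4208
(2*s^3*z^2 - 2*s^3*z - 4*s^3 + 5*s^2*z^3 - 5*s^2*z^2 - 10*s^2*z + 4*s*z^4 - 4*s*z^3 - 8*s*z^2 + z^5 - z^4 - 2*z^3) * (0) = 0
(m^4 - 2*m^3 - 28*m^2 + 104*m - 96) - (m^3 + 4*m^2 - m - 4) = m^4 - 3*m^3 - 32*m^2 + 105*m - 92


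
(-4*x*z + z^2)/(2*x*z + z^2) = (-4*x + z)/(2*x + z)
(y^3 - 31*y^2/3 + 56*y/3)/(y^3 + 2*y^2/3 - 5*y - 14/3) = y*(y - 8)/(y^2 + 3*y + 2)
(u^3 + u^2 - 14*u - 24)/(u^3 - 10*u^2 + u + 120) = (u^2 - 2*u - 8)/(u^2 - 13*u + 40)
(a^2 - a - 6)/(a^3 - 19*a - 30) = (a - 3)/(a^2 - 2*a - 15)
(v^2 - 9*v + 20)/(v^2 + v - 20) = (v - 5)/(v + 5)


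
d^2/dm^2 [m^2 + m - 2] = 2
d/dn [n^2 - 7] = 2*n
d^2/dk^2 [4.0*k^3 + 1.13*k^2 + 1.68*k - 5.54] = 24.0*k + 2.26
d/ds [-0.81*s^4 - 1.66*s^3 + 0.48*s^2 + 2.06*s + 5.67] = -3.24*s^3 - 4.98*s^2 + 0.96*s + 2.06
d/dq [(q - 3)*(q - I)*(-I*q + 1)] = I*(-3*q^2 + 6*q - 1)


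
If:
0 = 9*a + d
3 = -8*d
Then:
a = 1/24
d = -3/8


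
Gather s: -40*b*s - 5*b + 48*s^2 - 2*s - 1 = -5*b + 48*s^2 + s*(-40*b - 2) - 1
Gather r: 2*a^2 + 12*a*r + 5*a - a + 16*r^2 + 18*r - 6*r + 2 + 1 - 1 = 2*a^2 + 4*a + 16*r^2 + r*(12*a + 12) + 2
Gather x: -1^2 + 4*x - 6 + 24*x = 28*x - 7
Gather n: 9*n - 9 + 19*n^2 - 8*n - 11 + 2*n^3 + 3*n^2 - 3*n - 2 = 2*n^3 + 22*n^2 - 2*n - 22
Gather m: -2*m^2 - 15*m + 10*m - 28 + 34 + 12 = -2*m^2 - 5*m + 18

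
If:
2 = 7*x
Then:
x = 2/7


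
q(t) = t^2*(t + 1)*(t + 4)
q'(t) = t^2*(t + 1) + t^2*(t + 4) + 2*t*(t + 1)*(t + 4) = t*(4*t^2 + 15*t + 8)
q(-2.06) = -8.73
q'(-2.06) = 12.21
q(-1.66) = -4.26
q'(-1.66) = 9.76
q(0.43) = 1.17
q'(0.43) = 6.53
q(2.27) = 105.65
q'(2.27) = 142.24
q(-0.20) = 0.12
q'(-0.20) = -1.03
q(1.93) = 64.72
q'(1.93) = 100.07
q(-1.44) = -2.34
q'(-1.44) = 7.64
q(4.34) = 838.85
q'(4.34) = 644.24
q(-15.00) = 34650.00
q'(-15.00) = -10245.00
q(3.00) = 252.00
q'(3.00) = 267.00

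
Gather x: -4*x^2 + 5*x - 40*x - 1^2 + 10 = -4*x^2 - 35*x + 9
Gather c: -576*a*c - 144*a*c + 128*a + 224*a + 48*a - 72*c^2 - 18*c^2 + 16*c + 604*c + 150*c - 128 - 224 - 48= 400*a - 90*c^2 + c*(770 - 720*a) - 400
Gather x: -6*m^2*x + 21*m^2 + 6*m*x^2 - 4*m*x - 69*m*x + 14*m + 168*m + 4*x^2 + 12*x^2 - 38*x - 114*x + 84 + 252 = 21*m^2 + 182*m + x^2*(6*m + 16) + x*(-6*m^2 - 73*m - 152) + 336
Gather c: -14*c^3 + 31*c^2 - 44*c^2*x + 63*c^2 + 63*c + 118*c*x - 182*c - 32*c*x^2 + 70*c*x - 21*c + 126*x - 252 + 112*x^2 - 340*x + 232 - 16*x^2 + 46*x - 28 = -14*c^3 + c^2*(94 - 44*x) + c*(-32*x^2 + 188*x - 140) + 96*x^2 - 168*x - 48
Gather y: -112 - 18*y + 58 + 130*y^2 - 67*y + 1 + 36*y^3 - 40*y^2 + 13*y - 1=36*y^3 + 90*y^2 - 72*y - 54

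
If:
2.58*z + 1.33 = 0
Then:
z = -0.52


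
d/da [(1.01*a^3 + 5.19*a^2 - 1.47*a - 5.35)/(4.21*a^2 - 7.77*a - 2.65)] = (4.2521*a^4 - 15.6954*a^3 - 42.1671*a^2 + 17.54*a - 37.674)/(17.7241*a^4 - 65.4234*a^3 + 38.0599*a^2 + 41.181*a + 7.0225)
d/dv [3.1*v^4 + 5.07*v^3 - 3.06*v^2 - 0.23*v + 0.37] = 12.4*v^3 + 15.21*v^2 - 6.12*v - 0.23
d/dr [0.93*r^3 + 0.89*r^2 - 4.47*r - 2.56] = 2.79*r^2 + 1.78*r - 4.47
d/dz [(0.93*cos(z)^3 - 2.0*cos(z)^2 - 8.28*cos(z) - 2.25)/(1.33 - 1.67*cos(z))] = (3.1062*cos(z)^3 - 7.0507*cos(z)^2 + 5.32*cos(z) + 14.7699)*sin(z)/(2.7889*cos(z)^2 - 4.4422*cos(z) + 1.7689)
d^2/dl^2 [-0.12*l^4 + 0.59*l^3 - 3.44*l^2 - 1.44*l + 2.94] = -1.44*l^2 + 3.54*l - 6.88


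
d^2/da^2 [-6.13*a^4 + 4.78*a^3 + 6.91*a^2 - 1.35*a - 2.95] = -73.56*a^2 + 28.68*a + 13.82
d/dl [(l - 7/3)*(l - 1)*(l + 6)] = 3*l^2 + 16*l/3 - 53/3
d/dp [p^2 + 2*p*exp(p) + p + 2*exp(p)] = 2*p*exp(p) + 2*p + 4*exp(p) + 1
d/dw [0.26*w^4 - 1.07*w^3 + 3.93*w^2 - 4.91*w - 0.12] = 1.04*w^3 - 3.21*w^2 + 7.86*w - 4.91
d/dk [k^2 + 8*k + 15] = 2*k + 8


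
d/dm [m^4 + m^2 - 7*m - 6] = 4*m^3 + 2*m - 7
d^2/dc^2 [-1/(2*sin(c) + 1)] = 2*(2*sin(c)^2 - sin(c) - 4)/(2*sin(c) + 1)^3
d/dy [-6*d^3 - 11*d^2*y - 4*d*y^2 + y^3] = -11*d^2 - 8*d*y + 3*y^2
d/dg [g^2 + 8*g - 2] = 2*g + 8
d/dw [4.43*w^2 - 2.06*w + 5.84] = 8.86*w - 2.06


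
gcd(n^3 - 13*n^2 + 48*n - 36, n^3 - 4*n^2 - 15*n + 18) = n^2 - 7*n + 6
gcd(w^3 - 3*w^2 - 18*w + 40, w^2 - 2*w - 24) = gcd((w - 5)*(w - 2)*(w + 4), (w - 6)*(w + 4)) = w + 4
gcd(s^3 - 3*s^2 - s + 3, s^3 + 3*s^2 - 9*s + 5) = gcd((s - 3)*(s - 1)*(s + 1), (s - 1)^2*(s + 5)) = s - 1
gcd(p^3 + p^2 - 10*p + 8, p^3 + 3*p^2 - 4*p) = p^2 + 3*p - 4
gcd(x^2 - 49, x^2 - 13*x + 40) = 1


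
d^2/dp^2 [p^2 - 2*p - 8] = 2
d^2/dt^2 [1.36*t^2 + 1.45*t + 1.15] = 2.72000000000000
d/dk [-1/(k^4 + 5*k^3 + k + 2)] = (4*k^3 + 15*k^2 + 1)/(k^4 + 5*k^3 + k + 2)^2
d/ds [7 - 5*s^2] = -10*s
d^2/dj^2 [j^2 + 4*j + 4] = 2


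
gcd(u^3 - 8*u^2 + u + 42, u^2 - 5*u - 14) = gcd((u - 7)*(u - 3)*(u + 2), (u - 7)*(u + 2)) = u^2 - 5*u - 14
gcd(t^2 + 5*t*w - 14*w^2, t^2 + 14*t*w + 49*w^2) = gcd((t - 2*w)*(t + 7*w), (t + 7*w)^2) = t + 7*w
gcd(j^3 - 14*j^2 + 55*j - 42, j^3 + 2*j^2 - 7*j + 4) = j - 1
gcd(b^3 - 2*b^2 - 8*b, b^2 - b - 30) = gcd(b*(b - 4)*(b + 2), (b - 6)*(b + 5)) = 1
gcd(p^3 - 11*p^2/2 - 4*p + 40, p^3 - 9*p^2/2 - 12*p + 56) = p^2 - 8*p + 16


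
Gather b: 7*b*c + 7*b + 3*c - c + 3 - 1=b*(7*c + 7) + 2*c + 2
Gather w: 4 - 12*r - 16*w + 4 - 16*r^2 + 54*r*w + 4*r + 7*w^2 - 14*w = -16*r^2 - 8*r + 7*w^2 + w*(54*r - 30) + 8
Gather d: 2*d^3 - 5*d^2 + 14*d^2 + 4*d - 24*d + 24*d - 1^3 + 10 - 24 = 2*d^3 + 9*d^2 + 4*d - 15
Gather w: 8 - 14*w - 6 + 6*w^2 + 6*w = 6*w^2 - 8*w + 2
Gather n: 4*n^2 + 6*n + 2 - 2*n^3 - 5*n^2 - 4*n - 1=-2*n^3 - n^2 + 2*n + 1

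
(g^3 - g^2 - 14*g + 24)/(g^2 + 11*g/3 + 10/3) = 3*(g^3 - g^2 - 14*g + 24)/(3*g^2 + 11*g + 10)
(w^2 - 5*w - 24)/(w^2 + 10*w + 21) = (w - 8)/(w + 7)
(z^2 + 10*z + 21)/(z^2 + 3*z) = (z + 7)/z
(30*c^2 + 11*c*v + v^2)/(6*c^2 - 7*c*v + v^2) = (30*c^2 + 11*c*v + v^2)/(6*c^2 - 7*c*v + v^2)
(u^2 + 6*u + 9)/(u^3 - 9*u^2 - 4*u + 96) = (u + 3)/(u^2 - 12*u + 32)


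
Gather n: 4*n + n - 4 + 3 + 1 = 5*n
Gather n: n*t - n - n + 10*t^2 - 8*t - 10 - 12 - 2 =n*(t - 2) + 10*t^2 - 8*t - 24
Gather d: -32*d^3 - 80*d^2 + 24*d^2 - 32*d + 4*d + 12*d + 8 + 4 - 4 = -32*d^3 - 56*d^2 - 16*d + 8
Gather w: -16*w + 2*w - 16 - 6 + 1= -14*w - 21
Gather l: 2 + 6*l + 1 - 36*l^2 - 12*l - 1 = -36*l^2 - 6*l + 2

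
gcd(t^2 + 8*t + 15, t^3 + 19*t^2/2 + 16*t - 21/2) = t + 3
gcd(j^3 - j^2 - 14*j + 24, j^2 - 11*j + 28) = 1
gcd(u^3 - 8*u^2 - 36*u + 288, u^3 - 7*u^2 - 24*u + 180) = u - 6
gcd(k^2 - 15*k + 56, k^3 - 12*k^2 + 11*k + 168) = k^2 - 15*k + 56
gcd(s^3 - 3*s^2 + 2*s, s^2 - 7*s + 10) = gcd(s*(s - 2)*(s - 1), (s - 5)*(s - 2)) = s - 2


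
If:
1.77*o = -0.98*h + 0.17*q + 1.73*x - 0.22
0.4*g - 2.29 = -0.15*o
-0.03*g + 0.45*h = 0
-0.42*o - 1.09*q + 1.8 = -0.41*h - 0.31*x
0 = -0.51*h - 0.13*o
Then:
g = 6.35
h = 0.42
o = -1.66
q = 2.02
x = -1.53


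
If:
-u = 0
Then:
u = 0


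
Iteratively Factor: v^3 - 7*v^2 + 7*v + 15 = (v + 1)*(v^2 - 8*v + 15) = (v - 3)*(v + 1)*(v - 5)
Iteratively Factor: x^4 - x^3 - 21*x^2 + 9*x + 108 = (x + 3)*(x^3 - 4*x^2 - 9*x + 36) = (x - 4)*(x + 3)*(x^2 - 9) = (x - 4)*(x - 3)*(x + 3)*(x + 3)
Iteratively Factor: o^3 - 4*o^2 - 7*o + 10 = (o - 5)*(o^2 + o - 2) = (o - 5)*(o - 1)*(o + 2)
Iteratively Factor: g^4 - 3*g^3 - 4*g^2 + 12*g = (g + 2)*(g^3 - 5*g^2 + 6*g) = (g - 3)*(g + 2)*(g^2 - 2*g) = (g - 3)*(g - 2)*(g + 2)*(g)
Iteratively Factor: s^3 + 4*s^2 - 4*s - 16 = (s - 2)*(s^2 + 6*s + 8) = (s - 2)*(s + 4)*(s + 2)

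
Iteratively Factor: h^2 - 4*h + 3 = (h - 1)*(h - 3)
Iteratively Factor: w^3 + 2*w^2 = (w)*(w^2 + 2*w) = w^2*(w + 2)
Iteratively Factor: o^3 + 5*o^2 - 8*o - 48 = (o - 3)*(o^2 + 8*o + 16) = (o - 3)*(o + 4)*(o + 4)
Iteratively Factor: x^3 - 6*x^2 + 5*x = (x - 1)*(x^2 - 5*x) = (x - 5)*(x - 1)*(x)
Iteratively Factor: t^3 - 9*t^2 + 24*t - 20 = (t - 2)*(t^2 - 7*t + 10) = (t - 2)^2*(t - 5)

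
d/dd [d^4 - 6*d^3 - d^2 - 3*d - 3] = 4*d^3 - 18*d^2 - 2*d - 3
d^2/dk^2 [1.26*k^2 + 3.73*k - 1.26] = 2.52000000000000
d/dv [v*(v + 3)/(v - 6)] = (v^2 - 12*v - 18)/(v^2 - 12*v + 36)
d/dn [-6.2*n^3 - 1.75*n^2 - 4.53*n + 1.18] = -18.6*n^2 - 3.5*n - 4.53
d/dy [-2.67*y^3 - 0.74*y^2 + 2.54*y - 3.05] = -8.01*y^2 - 1.48*y + 2.54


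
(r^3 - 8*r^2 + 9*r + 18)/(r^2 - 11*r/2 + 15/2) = 2*(r^2 - 5*r - 6)/(2*r - 5)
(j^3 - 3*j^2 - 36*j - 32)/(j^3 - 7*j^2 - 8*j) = (j + 4)/j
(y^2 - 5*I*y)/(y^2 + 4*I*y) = (y - 5*I)/(y + 4*I)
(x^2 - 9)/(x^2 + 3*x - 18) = (x + 3)/(x + 6)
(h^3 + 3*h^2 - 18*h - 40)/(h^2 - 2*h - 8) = h + 5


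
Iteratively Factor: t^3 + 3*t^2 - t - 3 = (t - 1)*(t^2 + 4*t + 3) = (t - 1)*(t + 3)*(t + 1)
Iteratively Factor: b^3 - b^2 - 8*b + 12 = (b + 3)*(b^2 - 4*b + 4) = (b - 2)*(b + 3)*(b - 2)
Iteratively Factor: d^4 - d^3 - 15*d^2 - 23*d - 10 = (d + 1)*(d^3 - 2*d^2 - 13*d - 10) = (d + 1)*(d + 2)*(d^2 - 4*d - 5) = (d + 1)^2*(d + 2)*(d - 5)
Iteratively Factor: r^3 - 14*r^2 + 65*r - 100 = (r - 5)*(r^2 - 9*r + 20) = (r - 5)^2*(r - 4)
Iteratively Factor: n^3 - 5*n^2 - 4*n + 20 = (n + 2)*(n^2 - 7*n + 10) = (n - 2)*(n + 2)*(n - 5)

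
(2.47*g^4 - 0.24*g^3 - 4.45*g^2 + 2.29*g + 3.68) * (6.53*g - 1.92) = 16.1291*g^5 - 6.3096*g^4 - 28.5977*g^3 + 23.4977*g^2 + 19.6336*g - 7.0656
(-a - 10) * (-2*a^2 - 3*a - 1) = 2*a^3 + 23*a^2 + 31*a + 10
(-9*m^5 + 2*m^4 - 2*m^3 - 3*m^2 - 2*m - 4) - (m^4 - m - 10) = -9*m^5 + m^4 - 2*m^3 - 3*m^2 - m + 6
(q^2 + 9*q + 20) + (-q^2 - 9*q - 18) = 2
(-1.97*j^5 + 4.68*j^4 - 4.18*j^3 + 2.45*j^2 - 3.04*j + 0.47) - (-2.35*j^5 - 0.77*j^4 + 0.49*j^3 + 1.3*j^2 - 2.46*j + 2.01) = 0.38*j^5 + 5.45*j^4 - 4.67*j^3 + 1.15*j^2 - 0.58*j - 1.54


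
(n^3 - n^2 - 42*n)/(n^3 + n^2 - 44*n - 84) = n/(n + 2)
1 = 1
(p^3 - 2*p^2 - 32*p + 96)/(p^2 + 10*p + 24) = (p^2 - 8*p + 16)/(p + 4)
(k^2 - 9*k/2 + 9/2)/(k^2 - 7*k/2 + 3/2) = (2*k - 3)/(2*k - 1)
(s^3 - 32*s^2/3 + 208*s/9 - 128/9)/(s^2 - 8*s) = s - 8/3 + 16/(9*s)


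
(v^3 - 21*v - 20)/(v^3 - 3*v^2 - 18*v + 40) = (v + 1)/(v - 2)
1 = 1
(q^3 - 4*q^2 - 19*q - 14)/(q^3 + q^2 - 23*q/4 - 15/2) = 4*(q^2 - 6*q - 7)/(4*q^2 - 4*q - 15)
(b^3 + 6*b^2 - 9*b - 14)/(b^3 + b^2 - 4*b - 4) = (b + 7)/(b + 2)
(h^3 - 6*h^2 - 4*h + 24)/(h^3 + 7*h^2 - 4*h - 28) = (h - 6)/(h + 7)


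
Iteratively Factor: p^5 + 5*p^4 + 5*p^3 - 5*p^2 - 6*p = (p)*(p^4 + 5*p^3 + 5*p^2 - 5*p - 6) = p*(p + 2)*(p^3 + 3*p^2 - p - 3) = p*(p - 1)*(p + 2)*(p^2 + 4*p + 3) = p*(p - 1)*(p + 2)*(p + 3)*(p + 1)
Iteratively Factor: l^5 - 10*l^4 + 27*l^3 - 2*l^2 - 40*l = (l - 4)*(l^4 - 6*l^3 + 3*l^2 + 10*l) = (l - 5)*(l - 4)*(l^3 - l^2 - 2*l) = l*(l - 5)*(l - 4)*(l^2 - l - 2) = l*(l - 5)*(l - 4)*(l - 2)*(l + 1)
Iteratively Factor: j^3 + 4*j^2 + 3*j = (j)*(j^2 + 4*j + 3) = j*(j + 3)*(j + 1)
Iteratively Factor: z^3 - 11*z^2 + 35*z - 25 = (z - 5)*(z^2 - 6*z + 5) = (z - 5)^2*(z - 1)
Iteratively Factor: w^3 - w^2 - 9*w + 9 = (w - 3)*(w^2 + 2*w - 3) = (w - 3)*(w + 3)*(w - 1)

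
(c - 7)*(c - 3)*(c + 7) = c^3 - 3*c^2 - 49*c + 147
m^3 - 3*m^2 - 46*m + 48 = (m - 8)*(m - 1)*(m + 6)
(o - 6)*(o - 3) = o^2 - 9*o + 18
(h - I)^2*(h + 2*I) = h^3 + 3*h - 2*I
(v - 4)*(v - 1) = v^2 - 5*v + 4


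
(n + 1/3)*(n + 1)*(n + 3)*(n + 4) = n^4 + 25*n^3/3 + 65*n^2/3 + 55*n/3 + 4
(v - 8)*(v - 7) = v^2 - 15*v + 56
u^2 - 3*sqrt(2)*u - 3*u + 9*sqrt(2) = (u - 3)*(u - 3*sqrt(2))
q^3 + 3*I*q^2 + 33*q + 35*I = (q - 5*I)*(q + I)*(q + 7*I)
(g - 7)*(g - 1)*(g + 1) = g^3 - 7*g^2 - g + 7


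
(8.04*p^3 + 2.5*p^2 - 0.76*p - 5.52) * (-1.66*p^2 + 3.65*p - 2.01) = -13.3464*p^5 + 25.196*p^4 - 5.7738*p^3 + 1.3642*p^2 - 18.6204*p + 11.0952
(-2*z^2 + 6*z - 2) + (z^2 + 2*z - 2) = -z^2 + 8*z - 4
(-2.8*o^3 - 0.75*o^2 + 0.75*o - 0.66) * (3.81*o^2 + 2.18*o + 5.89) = -10.668*o^5 - 8.9615*o^4 - 15.2695*o^3 - 5.2971*o^2 + 2.9787*o - 3.8874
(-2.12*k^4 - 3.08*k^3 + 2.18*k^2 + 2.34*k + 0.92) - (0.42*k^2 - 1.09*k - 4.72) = -2.12*k^4 - 3.08*k^3 + 1.76*k^2 + 3.43*k + 5.64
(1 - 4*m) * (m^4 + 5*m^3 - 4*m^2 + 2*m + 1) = -4*m^5 - 19*m^4 + 21*m^3 - 12*m^2 - 2*m + 1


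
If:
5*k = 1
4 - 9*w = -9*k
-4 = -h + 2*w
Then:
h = 238/45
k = 1/5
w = 29/45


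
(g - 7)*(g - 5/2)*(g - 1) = g^3 - 21*g^2/2 + 27*g - 35/2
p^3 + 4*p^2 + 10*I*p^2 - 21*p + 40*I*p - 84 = (p + 4)*(p + 3*I)*(p + 7*I)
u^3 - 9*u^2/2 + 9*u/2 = u*(u - 3)*(u - 3/2)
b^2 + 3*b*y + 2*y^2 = (b + y)*(b + 2*y)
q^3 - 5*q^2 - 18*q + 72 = (q - 6)*(q - 3)*(q + 4)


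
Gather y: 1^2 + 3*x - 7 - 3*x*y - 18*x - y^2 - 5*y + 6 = -15*x - y^2 + y*(-3*x - 5)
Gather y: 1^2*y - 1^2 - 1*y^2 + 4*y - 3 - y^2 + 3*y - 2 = -2*y^2 + 8*y - 6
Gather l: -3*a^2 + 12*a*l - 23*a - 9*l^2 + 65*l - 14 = -3*a^2 - 23*a - 9*l^2 + l*(12*a + 65) - 14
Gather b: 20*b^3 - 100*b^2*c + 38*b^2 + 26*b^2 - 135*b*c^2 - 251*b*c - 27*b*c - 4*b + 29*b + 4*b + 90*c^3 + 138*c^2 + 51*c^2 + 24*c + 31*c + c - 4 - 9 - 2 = 20*b^3 + b^2*(64 - 100*c) + b*(-135*c^2 - 278*c + 29) + 90*c^3 + 189*c^2 + 56*c - 15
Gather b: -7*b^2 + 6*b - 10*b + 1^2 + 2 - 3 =-7*b^2 - 4*b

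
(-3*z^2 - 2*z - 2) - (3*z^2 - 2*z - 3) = 1 - 6*z^2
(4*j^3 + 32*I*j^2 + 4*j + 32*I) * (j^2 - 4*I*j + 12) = 4*j^5 + 16*I*j^4 + 180*j^3 + 400*I*j^2 + 176*j + 384*I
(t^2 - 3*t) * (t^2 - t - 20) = t^4 - 4*t^3 - 17*t^2 + 60*t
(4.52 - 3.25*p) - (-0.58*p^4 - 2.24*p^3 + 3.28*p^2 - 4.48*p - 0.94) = 0.58*p^4 + 2.24*p^3 - 3.28*p^2 + 1.23*p + 5.46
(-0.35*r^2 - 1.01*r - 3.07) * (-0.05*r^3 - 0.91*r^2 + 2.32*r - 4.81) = 0.0175*r^5 + 0.369*r^4 + 0.2606*r^3 + 2.134*r^2 - 2.2643*r + 14.7667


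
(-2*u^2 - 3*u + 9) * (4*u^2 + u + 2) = -8*u^4 - 14*u^3 + 29*u^2 + 3*u + 18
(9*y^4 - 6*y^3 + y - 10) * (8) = 72*y^4 - 48*y^3 + 8*y - 80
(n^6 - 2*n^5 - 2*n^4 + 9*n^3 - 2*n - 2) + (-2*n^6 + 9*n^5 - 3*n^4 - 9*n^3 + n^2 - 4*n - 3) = -n^6 + 7*n^5 - 5*n^4 + n^2 - 6*n - 5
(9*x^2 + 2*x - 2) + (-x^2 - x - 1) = 8*x^2 + x - 3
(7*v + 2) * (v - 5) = 7*v^2 - 33*v - 10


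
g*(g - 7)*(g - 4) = g^3 - 11*g^2 + 28*g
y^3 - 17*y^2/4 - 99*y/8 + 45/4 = (y - 6)*(y - 3/4)*(y + 5/2)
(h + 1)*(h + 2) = h^2 + 3*h + 2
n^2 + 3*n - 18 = (n - 3)*(n + 6)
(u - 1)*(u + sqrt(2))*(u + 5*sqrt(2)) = u^3 - u^2 + 6*sqrt(2)*u^2 - 6*sqrt(2)*u + 10*u - 10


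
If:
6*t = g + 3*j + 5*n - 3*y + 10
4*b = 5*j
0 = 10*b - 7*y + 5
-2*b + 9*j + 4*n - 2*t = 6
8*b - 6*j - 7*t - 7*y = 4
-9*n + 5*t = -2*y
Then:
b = 178/197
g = -15122/985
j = 712/985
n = -149/197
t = -2131/985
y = 395/197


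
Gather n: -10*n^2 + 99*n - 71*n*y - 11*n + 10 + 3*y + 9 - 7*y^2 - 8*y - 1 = -10*n^2 + n*(88 - 71*y) - 7*y^2 - 5*y + 18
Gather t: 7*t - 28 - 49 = 7*t - 77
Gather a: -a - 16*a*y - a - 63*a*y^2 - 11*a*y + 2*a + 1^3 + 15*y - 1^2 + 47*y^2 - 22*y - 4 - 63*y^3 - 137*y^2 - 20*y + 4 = a*(-63*y^2 - 27*y) - 63*y^3 - 90*y^2 - 27*y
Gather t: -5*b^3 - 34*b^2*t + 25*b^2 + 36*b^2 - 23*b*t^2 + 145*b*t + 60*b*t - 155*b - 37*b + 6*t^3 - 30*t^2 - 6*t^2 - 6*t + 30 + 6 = -5*b^3 + 61*b^2 - 192*b + 6*t^3 + t^2*(-23*b - 36) + t*(-34*b^2 + 205*b - 6) + 36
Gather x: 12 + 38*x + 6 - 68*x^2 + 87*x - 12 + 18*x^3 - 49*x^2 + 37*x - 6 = 18*x^3 - 117*x^2 + 162*x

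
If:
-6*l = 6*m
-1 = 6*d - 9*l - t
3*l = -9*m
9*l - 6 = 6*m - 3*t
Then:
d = 1/6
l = 0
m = 0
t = 2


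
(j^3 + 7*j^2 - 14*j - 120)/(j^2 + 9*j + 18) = (j^2 + j - 20)/(j + 3)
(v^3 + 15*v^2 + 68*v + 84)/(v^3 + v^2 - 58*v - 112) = (v + 6)/(v - 8)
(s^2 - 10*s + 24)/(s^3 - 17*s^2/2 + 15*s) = 2*(s - 4)/(s*(2*s - 5))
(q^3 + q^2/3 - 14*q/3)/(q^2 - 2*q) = q + 7/3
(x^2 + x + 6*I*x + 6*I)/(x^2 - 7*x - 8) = (x + 6*I)/(x - 8)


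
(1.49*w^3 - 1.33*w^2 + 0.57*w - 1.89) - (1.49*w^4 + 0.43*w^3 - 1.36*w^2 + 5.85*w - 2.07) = -1.49*w^4 + 1.06*w^3 + 0.03*w^2 - 5.28*w + 0.18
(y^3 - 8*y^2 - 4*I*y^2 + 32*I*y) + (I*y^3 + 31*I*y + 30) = y^3 + I*y^3 - 8*y^2 - 4*I*y^2 + 63*I*y + 30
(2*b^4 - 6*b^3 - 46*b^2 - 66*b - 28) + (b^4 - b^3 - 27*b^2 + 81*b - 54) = 3*b^4 - 7*b^3 - 73*b^2 + 15*b - 82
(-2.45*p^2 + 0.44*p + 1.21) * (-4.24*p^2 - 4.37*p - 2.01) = 10.388*p^4 + 8.8409*p^3 - 2.1287*p^2 - 6.1721*p - 2.4321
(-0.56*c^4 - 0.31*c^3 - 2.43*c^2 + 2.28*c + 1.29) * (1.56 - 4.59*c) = 2.5704*c^5 + 0.5493*c^4 + 10.6701*c^3 - 14.256*c^2 - 2.3643*c + 2.0124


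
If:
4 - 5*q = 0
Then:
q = 4/5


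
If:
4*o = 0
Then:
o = 0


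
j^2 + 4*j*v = j*(j + 4*v)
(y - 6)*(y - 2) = y^2 - 8*y + 12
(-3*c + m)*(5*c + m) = -15*c^2 + 2*c*m + m^2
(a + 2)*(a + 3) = a^2 + 5*a + 6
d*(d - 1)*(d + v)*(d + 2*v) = d^4 + 3*d^3*v - d^3 + 2*d^2*v^2 - 3*d^2*v - 2*d*v^2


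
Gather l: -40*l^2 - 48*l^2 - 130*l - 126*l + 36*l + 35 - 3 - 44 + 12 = -88*l^2 - 220*l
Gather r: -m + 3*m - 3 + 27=2*m + 24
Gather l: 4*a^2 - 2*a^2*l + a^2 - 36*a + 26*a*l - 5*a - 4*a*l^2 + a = 5*a^2 - 4*a*l^2 - 40*a + l*(-2*a^2 + 26*a)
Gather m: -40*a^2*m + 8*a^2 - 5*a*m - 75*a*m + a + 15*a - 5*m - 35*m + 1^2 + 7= 8*a^2 + 16*a + m*(-40*a^2 - 80*a - 40) + 8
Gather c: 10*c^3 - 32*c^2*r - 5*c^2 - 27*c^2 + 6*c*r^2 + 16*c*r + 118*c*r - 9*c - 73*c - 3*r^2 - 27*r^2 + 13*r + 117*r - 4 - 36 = 10*c^3 + c^2*(-32*r - 32) + c*(6*r^2 + 134*r - 82) - 30*r^2 + 130*r - 40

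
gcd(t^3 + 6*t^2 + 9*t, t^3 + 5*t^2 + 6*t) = t^2 + 3*t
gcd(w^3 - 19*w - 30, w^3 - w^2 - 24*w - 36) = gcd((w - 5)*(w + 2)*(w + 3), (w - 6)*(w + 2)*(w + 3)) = w^2 + 5*w + 6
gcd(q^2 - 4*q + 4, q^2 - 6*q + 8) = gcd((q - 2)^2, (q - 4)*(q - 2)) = q - 2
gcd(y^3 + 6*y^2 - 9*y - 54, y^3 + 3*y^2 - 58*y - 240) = y + 6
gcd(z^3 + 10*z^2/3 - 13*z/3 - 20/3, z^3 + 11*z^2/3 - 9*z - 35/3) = z + 1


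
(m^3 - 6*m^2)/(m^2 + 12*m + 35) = m^2*(m - 6)/(m^2 + 12*m + 35)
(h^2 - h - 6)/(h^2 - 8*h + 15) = (h + 2)/(h - 5)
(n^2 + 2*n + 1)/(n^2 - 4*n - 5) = (n + 1)/(n - 5)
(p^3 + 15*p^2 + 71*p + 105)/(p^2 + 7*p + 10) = (p^2 + 10*p + 21)/(p + 2)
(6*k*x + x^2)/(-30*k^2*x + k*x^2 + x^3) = 1/(-5*k + x)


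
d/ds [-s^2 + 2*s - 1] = 2 - 2*s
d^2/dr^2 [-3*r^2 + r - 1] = -6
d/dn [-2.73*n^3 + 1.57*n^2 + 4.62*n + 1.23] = -8.19*n^2 + 3.14*n + 4.62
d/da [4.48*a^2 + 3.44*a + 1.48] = 8.96*a + 3.44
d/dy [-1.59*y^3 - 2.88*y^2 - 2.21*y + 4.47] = -4.77*y^2 - 5.76*y - 2.21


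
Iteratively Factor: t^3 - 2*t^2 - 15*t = (t + 3)*(t^2 - 5*t) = (t - 5)*(t + 3)*(t)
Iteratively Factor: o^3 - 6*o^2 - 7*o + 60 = (o + 3)*(o^2 - 9*o + 20) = (o - 4)*(o + 3)*(o - 5)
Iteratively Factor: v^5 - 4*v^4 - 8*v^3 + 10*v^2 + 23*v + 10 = (v + 1)*(v^4 - 5*v^3 - 3*v^2 + 13*v + 10) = (v - 2)*(v + 1)*(v^3 - 3*v^2 - 9*v - 5) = (v - 2)*(v + 1)^2*(v^2 - 4*v - 5) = (v - 2)*(v + 1)^3*(v - 5)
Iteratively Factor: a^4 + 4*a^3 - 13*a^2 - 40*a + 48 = (a + 4)*(a^3 - 13*a + 12) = (a - 3)*(a + 4)*(a^2 + 3*a - 4) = (a - 3)*(a + 4)^2*(a - 1)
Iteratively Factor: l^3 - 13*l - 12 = (l + 3)*(l^2 - 3*l - 4) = (l - 4)*(l + 3)*(l + 1)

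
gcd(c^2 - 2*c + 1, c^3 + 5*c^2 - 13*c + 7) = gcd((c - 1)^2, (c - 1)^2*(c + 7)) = c^2 - 2*c + 1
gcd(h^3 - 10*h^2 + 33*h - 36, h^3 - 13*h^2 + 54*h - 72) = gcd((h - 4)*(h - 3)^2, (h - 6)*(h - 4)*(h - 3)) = h^2 - 7*h + 12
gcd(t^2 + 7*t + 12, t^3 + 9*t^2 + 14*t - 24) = t + 4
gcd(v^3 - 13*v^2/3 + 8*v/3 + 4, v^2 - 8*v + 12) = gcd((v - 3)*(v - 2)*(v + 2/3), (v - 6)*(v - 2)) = v - 2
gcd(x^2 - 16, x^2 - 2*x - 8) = x - 4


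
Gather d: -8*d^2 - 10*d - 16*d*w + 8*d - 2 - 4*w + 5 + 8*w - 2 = -8*d^2 + d*(-16*w - 2) + 4*w + 1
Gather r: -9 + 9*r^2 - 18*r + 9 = 9*r^2 - 18*r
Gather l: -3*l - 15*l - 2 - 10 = -18*l - 12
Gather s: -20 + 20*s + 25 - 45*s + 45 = 50 - 25*s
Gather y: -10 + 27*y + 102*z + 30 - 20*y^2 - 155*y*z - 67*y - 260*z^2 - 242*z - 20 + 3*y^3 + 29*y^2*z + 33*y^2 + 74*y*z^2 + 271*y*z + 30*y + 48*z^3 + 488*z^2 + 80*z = 3*y^3 + y^2*(29*z + 13) + y*(74*z^2 + 116*z - 10) + 48*z^3 + 228*z^2 - 60*z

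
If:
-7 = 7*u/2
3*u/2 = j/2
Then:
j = -6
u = -2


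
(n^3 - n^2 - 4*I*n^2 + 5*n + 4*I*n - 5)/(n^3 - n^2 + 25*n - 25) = (n + I)/(n + 5*I)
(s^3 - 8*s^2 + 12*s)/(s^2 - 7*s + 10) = s*(s - 6)/(s - 5)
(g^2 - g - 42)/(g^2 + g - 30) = (g - 7)/(g - 5)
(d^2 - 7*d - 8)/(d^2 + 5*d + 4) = (d - 8)/(d + 4)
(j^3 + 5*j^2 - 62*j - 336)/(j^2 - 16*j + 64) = (j^2 + 13*j + 42)/(j - 8)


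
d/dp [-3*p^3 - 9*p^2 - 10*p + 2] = -9*p^2 - 18*p - 10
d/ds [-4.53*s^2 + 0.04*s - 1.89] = 0.04 - 9.06*s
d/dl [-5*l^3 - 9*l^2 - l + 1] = -15*l^2 - 18*l - 1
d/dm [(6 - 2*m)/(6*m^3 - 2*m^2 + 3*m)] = 2*(12*m^3 - 56*m^2 + 12*m - 9)/(m^2*(36*m^4 - 24*m^3 + 40*m^2 - 12*m + 9))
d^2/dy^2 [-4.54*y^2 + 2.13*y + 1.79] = -9.08000000000000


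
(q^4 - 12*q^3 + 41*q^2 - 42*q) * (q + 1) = q^5 - 11*q^4 + 29*q^3 - q^2 - 42*q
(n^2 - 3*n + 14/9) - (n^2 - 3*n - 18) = 176/9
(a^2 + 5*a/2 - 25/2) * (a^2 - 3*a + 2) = a^4 - a^3/2 - 18*a^2 + 85*a/2 - 25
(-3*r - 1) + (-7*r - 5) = -10*r - 6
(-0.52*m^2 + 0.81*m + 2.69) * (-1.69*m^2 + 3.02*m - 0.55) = 0.8788*m^4 - 2.9393*m^3 - 1.8139*m^2 + 7.6783*m - 1.4795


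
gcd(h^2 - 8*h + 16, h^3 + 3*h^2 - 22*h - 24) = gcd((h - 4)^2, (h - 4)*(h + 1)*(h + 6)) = h - 4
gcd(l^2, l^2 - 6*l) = l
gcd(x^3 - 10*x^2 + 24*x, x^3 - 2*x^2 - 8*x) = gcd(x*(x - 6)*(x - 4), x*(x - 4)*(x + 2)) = x^2 - 4*x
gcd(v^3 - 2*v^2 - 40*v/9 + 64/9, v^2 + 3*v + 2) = v + 2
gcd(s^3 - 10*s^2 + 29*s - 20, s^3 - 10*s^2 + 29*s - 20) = s^3 - 10*s^2 + 29*s - 20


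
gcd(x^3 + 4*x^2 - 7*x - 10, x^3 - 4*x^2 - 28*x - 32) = 1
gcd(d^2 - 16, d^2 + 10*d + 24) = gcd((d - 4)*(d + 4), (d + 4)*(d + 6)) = d + 4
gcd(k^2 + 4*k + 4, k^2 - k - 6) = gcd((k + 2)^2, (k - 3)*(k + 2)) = k + 2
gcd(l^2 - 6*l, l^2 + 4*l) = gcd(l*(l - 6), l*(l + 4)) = l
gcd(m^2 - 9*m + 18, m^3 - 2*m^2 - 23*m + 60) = m - 3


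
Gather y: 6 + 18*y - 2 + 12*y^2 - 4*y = 12*y^2 + 14*y + 4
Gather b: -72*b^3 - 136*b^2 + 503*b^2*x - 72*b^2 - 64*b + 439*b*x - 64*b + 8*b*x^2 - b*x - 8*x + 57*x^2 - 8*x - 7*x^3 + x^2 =-72*b^3 + b^2*(503*x - 208) + b*(8*x^2 + 438*x - 128) - 7*x^3 + 58*x^2 - 16*x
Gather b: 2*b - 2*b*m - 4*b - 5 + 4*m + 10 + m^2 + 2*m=b*(-2*m - 2) + m^2 + 6*m + 5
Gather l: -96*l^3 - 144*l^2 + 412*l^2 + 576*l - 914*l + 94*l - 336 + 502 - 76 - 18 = -96*l^3 + 268*l^2 - 244*l + 72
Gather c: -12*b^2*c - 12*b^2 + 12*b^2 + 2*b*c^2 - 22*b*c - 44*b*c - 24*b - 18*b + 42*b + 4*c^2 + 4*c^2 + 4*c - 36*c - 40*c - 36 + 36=c^2*(2*b + 8) + c*(-12*b^2 - 66*b - 72)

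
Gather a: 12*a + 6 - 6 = 12*a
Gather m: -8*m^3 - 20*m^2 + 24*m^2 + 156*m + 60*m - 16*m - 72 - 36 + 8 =-8*m^3 + 4*m^2 + 200*m - 100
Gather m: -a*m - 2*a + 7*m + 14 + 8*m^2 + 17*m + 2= -2*a + 8*m^2 + m*(24 - a) + 16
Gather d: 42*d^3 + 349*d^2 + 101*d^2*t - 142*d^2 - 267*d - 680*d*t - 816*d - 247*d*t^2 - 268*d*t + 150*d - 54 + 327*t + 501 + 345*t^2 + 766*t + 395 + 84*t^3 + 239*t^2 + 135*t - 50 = 42*d^3 + d^2*(101*t + 207) + d*(-247*t^2 - 948*t - 933) + 84*t^3 + 584*t^2 + 1228*t + 792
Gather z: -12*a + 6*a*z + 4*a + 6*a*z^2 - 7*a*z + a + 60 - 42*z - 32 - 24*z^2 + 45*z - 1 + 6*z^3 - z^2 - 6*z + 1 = -7*a + 6*z^3 + z^2*(6*a - 25) + z*(-a - 3) + 28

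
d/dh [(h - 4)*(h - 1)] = 2*h - 5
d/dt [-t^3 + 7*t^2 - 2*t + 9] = -3*t^2 + 14*t - 2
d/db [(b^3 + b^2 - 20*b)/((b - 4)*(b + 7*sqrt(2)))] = (b^2 + 14*sqrt(2)*b + 35*sqrt(2))/(b^2 + 14*sqrt(2)*b + 98)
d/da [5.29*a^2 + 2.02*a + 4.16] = 10.58*a + 2.02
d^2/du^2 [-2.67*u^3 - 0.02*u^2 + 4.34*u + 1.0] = -16.02*u - 0.04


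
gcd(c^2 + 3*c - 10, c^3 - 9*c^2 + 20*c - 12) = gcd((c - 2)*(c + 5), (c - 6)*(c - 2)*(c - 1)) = c - 2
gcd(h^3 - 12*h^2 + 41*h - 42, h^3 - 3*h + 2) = 1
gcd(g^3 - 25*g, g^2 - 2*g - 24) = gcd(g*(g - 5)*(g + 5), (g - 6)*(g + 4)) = 1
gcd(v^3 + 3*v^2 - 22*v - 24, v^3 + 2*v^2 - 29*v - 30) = v^2 + 7*v + 6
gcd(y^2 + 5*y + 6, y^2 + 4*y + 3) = y + 3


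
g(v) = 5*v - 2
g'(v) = 5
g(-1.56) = -9.80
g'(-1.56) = 5.00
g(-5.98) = -31.90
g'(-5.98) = 5.00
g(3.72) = 16.60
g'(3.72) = 5.00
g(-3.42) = -19.10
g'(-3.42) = 5.00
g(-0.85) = -6.25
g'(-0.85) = 5.00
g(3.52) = 15.60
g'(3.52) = 5.00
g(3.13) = 13.65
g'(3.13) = 5.00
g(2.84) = 12.20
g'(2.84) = 5.00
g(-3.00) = -17.00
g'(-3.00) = 5.00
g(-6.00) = -32.00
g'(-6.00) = 5.00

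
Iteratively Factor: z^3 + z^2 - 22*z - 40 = (z + 4)*(z^2 - 3*z - 10) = (z - 5)*(z + 4)*(z + 2)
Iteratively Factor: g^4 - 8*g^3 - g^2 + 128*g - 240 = (g - 4)*(g^3 - 4*g^2 - 17*g + 60) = (g - 4)*(g + 4)*(g^2 - 8*g + 15) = (g - 4)*(g - 3)*(g + 4)*(g - 5)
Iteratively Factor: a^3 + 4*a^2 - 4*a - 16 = (a + 2)*(a^2 + 2*a - 8) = (a + 2)*(a + 4)*(a - 2)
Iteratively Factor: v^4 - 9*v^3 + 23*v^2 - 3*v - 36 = (v - 4)*(v^3 - 5*v^2 + 3*v + 9) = (v - 4)*(v - 3)*(v^2 - 2*v - 3) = (v - 4)*(v - 3)*(v + 1)*(v - 3)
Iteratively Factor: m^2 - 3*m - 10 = (m - 5)*(m + 2)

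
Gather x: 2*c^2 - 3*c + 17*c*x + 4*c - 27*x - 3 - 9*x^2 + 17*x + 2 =2*c^2 + c - 9*x^2 + x*(17*c - 10) - 1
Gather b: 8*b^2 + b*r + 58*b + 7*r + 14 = 8*b^2 + b*(r + 58) + 7*r + 14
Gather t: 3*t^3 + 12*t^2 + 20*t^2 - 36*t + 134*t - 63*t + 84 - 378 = 3*t^3 + 32*t^2 + 35*t - 294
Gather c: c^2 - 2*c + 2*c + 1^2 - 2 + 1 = c^2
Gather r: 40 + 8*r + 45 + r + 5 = 9*r + 90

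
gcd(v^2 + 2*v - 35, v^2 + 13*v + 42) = v + 7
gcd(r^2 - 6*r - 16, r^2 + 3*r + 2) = r + 2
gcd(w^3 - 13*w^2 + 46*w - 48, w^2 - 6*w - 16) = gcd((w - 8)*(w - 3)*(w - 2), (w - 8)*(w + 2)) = w - 8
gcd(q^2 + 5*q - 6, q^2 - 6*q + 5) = q - 1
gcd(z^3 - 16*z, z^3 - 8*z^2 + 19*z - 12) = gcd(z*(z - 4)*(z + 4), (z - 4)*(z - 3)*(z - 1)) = z - 4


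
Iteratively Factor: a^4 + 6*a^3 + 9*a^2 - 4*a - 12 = (a + 2)*(a^3 + 4*a^2 + a - 6) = (a + 2)^2*(a^2 + 2*a - 3) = (a + 2)^2*(a + 3)*(a - 1)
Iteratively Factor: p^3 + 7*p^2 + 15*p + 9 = (p + 1)*(p^2 + 6*p + 9) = (p + 1)*(p + 3)*(p + 3)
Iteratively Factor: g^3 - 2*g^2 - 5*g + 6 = (g - 1)*(g^2 - g - 6) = (g - 3)*(g - 1)*(g + 2)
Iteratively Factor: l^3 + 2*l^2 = (l + 2)*(l^2) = l*(l + 2)*(l)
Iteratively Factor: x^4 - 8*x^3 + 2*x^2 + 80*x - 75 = (x + 3)*(x^3 - 11*x^2 + 35*x - 25) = (x - 5)*(x + 3)*(x^2 - 6*x + 5) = (x - 5)^2*(x + 3)*(x - 1)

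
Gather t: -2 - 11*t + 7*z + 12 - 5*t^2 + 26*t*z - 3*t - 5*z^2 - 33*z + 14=-5*t^2 + t*(26*z - 14) - 5*z^2 - 26*z + 24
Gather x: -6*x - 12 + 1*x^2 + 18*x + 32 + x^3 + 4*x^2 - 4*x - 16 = x^3 + 5*x^2 + 8*x + 4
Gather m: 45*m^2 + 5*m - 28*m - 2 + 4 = 45*m^2 - 23*m + 2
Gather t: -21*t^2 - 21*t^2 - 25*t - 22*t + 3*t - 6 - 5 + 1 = -42*t^2 - 44*t - 10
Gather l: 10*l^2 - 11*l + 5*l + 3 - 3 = 10*l^2 - 6*l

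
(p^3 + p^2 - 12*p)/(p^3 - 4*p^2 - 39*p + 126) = p*(p + 4)/(p^2 - p - 42)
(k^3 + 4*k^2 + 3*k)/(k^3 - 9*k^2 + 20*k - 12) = k*(k^2 + 4*k + 3)/(k^3 - 9*k^2 + 20*k - 12)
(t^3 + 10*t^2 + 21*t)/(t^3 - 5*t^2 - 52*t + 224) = t*(t + 3)/(t^2 - 12*t + 32)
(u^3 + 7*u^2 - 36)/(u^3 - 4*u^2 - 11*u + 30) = (u + 6)/(u - 5)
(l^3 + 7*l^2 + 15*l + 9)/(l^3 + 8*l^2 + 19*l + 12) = (l + 3)/(l + 4)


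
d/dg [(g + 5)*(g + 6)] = 2*g + 11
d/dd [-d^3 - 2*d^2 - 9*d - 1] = -3*d^2 - 4*d - 9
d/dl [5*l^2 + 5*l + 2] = 10*l + 5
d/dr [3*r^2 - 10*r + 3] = 6*r - 10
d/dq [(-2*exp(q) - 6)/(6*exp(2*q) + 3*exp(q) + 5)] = (12*exp(2*q) + 72*exp(q) + 8)*exp(q)/(36*exp(4*q) + 36*exp(3*q) + 69*exp(2*q) + 30*exp(q) + 25)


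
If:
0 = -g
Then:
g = 0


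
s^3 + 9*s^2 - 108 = (s - 3)*(s + 6)^2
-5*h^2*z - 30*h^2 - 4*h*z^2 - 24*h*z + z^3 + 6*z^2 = (-5*h + z)*(h + z)*(z + 6)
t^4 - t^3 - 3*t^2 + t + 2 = (t - 2)*(t - 1)*(t + 1)^2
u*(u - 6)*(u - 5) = u^3 - 11*u^2 + 30*u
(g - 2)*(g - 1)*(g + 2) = g^3 - g^2 - 4*g + 4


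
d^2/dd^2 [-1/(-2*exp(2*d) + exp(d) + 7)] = ((1 - 8*exp(d))*(-2*exp(2*d) + exp(d) + 7) - 2*(4*exp(d) - 1)^2*exp(d))*exp(d)/(-2*exp(2*d) + exp(d) + 7)^3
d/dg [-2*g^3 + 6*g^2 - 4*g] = -6*g^2 + 12*g - 4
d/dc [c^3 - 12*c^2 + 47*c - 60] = 3*c^2 - 24*c + 47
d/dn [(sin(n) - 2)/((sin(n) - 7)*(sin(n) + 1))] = (4*sin(n) + cos(n)^2 - 20)*cos(n)/((sin(n) - 7)^2*(sin(n) + 1)^2)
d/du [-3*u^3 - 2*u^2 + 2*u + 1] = -9*u^2 - 4*u + 2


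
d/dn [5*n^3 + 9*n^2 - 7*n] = 15*n^2 + 18*n - 7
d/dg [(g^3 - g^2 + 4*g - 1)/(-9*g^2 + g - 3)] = (-9*g^4 + 2*g^3 + 26*g^2 - 12*g - 11)/(81*g^4 - 18*g^3 + 55*g^2 - 6*g + 9)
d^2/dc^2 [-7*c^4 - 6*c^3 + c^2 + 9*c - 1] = -84*c^2 - 36*c + 2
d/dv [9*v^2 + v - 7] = 18*v + 1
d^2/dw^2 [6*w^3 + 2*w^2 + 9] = 36*w + 4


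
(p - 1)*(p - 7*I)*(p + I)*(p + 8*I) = p^4 - p^3 + 2*I*p^3 + 55*p^2 - 2*I*p^2 - 55*p + 56*I*p - 56*I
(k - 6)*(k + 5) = k^2 - k - 30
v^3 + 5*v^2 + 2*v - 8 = (v - 1)*(v + 2)*(v + 4)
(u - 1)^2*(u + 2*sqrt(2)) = u^3 - 2*u^2 + 2*sqrt(2)*u^2 - 4*sqrt(2)*u + u + 2*sqrt(2)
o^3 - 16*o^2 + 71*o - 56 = (o - 8)*(o - 7)*(o - 1)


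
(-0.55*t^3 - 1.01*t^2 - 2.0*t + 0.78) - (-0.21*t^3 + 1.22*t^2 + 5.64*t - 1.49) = -0.34*t^3 - 2.23*t^2 - 7.64*t + 2.27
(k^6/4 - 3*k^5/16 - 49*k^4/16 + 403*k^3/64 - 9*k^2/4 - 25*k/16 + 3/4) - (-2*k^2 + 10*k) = k^6/4 - 3*k^5/16 - 49*k^4/16 + 403*k^3/64 - k^2/4 - 185*k/16 + 3/4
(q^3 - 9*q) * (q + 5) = q^4 + 5*q^3 - 9*q^2 - 45*q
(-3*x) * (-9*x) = 27*x^2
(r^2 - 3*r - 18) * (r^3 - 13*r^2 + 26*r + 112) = r^5 - 16*r^4 + 47*r^3 + 268*r^2 - 804*r - 2016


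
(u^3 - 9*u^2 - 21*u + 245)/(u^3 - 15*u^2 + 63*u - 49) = (u + 5)/(u - 1)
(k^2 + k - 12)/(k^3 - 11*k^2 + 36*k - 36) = (k + 4)/(k^2 - 8*k + 12)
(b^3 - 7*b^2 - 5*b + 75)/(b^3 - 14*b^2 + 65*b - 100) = (b + 3)/(b - 4)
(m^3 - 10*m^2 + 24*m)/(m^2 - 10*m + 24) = m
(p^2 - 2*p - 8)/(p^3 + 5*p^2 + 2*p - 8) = (p - 4)/(p^2 + 3*p - 4)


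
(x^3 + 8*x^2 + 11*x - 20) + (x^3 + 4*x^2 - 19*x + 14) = 2*x^3 + 12*x^2 - 8*x - 6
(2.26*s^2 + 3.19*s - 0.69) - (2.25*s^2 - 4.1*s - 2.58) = 0.00999999999999979*s^2 + 7.29*s + 1.89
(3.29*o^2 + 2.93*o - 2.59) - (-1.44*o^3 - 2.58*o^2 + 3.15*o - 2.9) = 1.44*o^3 + 5.87*o^2 - 0.22*o + 0.31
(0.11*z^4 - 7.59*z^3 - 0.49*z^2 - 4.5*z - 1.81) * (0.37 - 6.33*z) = -0.6963*z^5 + 48.0854*z^4 + 0.2934*z^3 + 28.3037*z^2 + 9.7923*z - 0.6697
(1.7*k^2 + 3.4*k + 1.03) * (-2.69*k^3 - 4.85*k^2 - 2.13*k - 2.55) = -4.573*k^5 - 17.391*k^4 - 22.8817*k^3 - 16.5725*k^2 - 10.8639*k - 2.6265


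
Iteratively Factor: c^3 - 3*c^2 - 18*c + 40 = (c + 4)*(c^2 - 7*c + 10) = (c - 5)*(c + 4)*(c - 2)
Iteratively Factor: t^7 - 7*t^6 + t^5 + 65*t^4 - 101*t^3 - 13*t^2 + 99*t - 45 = (t - 1)*(t^6 - 6*t^5 - 5*t^4 + 60*t^3 - 41*t^2 - 54*t + 45) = (t - 1)^2*(t^5 - 5*t^4 - 10*t^3 + 50*t^2 + 9*t - 45) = (t - 1)^3*(t^4 - 4*t^3 - 14*t^2 + 36*t + 45) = (t - 3)*(t - 1)^3*(t^3 - t^2 - 17*t - 15) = (t - 5)*(t - 3)*(t - 1)^3*(t^2 + 4*t + 3) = (t - 5)*(t - 3)*(t - 1)^3*(t + 1)*(t + 3)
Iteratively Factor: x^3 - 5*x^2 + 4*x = (x - 1)*(x^2 - 4*x) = x*(x - 1)*(x - 4)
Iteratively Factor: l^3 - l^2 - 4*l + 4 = (l + 2)*(l^2 - 3*l + 2) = (l - 1)*(l + 2)*(l - 2)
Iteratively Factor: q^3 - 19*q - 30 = (q - 5)*(q^2 + 5*q + 6) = (q - 5)*(q + 3)*(q + 2)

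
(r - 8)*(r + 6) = r^2 - 2*r - 48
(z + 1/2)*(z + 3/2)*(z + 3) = z^3 + 5*z^2 + 27*z/4 + 9/4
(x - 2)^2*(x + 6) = x^3 + 2*x^2 - 20*x + 24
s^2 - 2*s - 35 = (s - 7)*(s + 5)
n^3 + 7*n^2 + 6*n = n*(n + 1)*(n + 6)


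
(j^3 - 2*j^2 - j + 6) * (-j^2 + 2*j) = -j^5 + 4*j^4 - 3*j^3 - 8*j^2 + 12*j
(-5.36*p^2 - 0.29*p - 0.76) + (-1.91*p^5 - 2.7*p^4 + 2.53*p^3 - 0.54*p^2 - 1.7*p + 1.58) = -1.91*p^5 - 2.7*p^4 + 2.53*p^3 - 5.9*p^2 - 1.99*p + 0.82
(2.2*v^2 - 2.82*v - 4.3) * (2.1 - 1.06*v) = -2.332*v^3 + 7.6092*v^2 - 1.364*v - 9.03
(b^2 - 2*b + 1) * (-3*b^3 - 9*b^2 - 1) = -3*b^5 - 3*b^4 + 15*b^3 - 10*b^2 + 2*b - 1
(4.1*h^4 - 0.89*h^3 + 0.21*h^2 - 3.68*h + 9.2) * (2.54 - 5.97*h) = -24.477*h^5 + 15.7273*h^4 - 3.5143*h^3 + 22.503*h^2 - 64.2712*h + 23.368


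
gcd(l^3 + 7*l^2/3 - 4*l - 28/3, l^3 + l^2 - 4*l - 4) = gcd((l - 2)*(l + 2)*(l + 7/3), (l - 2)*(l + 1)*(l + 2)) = l^2 - 4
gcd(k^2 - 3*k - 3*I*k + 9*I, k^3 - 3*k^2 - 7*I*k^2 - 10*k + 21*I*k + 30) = k - 3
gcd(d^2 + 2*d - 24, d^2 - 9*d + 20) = d - 4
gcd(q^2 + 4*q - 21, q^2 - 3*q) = q - 3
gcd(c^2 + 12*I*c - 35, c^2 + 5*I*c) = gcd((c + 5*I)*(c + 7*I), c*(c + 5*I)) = c + 5*I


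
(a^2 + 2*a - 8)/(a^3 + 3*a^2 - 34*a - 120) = (a - 2)/(a^2 - a - 30)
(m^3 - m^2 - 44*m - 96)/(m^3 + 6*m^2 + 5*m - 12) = (m - 8)/(m - 1)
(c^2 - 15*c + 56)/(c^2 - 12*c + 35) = (c - 8)/(c - 5)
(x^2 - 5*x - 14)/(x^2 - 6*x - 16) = (x - 7)/(x - 8)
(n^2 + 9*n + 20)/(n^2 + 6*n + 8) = (n + 5)/(n + 2)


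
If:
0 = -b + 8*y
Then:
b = 8*y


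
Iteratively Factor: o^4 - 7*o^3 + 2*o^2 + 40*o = (o - 5)*(o^3 - 2*o^2 - 8*o) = (o - 5)*(o - 4)*(o^2 + 2*o) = o*(o - 5)*(o - 4)*(o + 2)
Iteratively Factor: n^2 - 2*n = (n - 2)*(n)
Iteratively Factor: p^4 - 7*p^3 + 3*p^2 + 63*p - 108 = (p + 3)*(p^3 - 10*p^2 + 33*p - 36) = (p - 4)*(p + 3)*(p^2 - 6*p + 9) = (p - 4)*(p - 3)*(p + 3)*(p - 3)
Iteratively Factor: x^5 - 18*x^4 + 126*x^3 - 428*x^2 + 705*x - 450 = (x - 3)*(x^4 - 15*x^3 + 81*x^2 - 185*x + 150) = (x - 5)*(x - 3)*(x^3 - 10*x^2 + 31*x - 30) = (x - 5)*(x - 3)*(x - 2)*(x^2 - 8*x + 15) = (x - 5)^2*(x - 3)*(x - 2)*(x - 3)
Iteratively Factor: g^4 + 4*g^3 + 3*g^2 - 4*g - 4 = (g + 1)*(g^3 + 3*g^2 - 4) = (g + 1)*(g + 2)*(g^2 + g - 2) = (g - 1)*(g + 1)*(g + 2)*(g + 2)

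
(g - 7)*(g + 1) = g^2 - 6*g - 7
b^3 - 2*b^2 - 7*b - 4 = (b - 4)*(b + 1)^2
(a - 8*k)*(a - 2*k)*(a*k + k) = a^3*k - 10*a^2*k^2 + a^2*k + 16*a*k^3 - 10*a*k^2 + 16*k^3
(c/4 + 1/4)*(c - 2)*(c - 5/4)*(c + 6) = c^4/4 + 15*c^3/16 - 57*c^2/16 - c/2 + 15/4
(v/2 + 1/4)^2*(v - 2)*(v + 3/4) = v^4/4 - v^3/16 - 5*v^2/8 - 29*v/64 - 3/32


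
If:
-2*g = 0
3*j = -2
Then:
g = 0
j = -2/3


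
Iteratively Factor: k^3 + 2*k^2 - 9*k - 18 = (k + 3)*(k^2 - k - 6) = (k - 3)*(k + 3)*(k + 2)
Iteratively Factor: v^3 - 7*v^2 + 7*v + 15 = (v - 3)*(v^2 - 4*v - 5) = (v - 3)*(v + 1)*(v - 5)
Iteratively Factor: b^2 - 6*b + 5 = (b - 5)*(b - 1)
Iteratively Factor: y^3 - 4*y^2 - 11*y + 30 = (y + 3)*(y^2 - 7*y + 10) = (y - 2)*(y + 3)*(y - 5)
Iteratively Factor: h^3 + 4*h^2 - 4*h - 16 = (h + 2)*(h^2 + 2*h - 8) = (h + 2)*(h + 4)*(h - 2)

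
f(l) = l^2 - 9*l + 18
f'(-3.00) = -15.00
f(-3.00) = 54.00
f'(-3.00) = -15.00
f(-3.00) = 54.00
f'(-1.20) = -11.40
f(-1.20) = 30.24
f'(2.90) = -3.20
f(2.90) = 0.31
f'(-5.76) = -20.52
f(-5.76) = 103.02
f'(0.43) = -8.14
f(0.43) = 14.31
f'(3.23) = -2.54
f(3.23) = -0.64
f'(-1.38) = -11.76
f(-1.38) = 32.32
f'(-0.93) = -10.86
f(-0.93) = 27.23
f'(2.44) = -4.12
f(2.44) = 1.99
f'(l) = 2*l - 9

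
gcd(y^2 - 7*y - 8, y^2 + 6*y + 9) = 1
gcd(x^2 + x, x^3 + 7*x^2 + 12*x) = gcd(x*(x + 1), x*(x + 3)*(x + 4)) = x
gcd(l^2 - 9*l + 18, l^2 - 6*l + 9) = l - 3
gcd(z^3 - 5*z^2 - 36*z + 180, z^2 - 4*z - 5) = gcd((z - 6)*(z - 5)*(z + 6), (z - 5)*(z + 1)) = z - 5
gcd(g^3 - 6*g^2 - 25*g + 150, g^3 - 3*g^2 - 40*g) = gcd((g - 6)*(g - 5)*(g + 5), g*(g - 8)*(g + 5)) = g + 5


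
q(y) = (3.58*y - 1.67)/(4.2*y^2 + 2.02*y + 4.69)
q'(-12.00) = -0.01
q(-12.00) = -0.08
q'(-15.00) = -0.00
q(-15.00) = -0.06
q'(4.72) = -0.02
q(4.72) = 0.14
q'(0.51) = 0.50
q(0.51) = 0.02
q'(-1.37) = -0.28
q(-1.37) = -0.67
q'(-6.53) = -0.02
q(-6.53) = -0.15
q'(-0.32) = 0.71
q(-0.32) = -0.63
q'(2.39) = -0.03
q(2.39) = 0.21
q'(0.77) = 0.29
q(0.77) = 0.12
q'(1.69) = 0.00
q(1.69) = 0.22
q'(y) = (-8.4*y - 2.02)*(3.58*y - 1.67)/(4.2*y^2 + 2.02*y + 4.69)^2 + 3.58/(4.2*y^2 + 2.02*y + 4.69)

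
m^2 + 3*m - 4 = (m - 1)*(m + 4)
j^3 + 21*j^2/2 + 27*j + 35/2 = (j + 1)*(j + 5/2)*(j + 7)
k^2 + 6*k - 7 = (k - 1)*(k + 7)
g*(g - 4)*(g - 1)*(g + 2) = g^4 - 3*g^3 - 6*g^2 + 8*g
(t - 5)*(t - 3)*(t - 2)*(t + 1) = t^4 - 9*t^3 + 21*t^2 + t - 30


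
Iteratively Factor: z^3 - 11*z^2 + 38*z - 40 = (z - 5)*(z^2 - 6*z + 8) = (z - 5)*(z - 4)*(z - 2)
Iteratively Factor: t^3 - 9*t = (t)*(t^2 - 9) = t*(t - 3)*(t + 3)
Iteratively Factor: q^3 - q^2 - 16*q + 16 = (q - 1)*(q^2 - 16) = (q - 1)*(q + 4)*(q - 4)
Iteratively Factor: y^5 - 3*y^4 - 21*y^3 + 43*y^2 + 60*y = (y)*(y^4 - 3*y^3 - 21*y^2 + 43*y + 60) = y*(y - 3)*(y^3 - 21*y - 20) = y*(y - 3)*(y + 4)*(y^2 - 4*y - 5) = y*(y - 3)*(y + 1)*(y + 4)*(y - 5)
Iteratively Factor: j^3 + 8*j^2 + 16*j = (j + 4)*(j^2 + 4*j) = j*(j + 4)*(j + 4)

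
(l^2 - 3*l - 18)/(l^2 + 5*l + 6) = (l - 6)/(l + 2)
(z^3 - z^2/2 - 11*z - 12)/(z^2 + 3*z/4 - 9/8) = 4*(z^2 - 2*z - 8)/(4*z - 3)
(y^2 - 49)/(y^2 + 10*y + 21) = (y - 7)/(y + 3)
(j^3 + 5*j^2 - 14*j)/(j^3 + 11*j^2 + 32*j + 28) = j*(j - 2)/(j^2 + 4*j + 4)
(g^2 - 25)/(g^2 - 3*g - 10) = (g + 5)/(g + 2)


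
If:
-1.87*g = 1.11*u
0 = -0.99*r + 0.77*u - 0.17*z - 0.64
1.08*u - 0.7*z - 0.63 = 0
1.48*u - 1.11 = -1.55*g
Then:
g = -1.18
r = 0.52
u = 1.98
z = 2.16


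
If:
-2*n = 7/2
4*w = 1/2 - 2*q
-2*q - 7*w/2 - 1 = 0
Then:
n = -7/4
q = -23/4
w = 3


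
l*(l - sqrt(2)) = l^2 - sqrt(2)*l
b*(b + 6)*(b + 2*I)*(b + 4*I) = b^4 + 6*b^3 + 6*I*b^3 - 8*b^2 + 36*I*b^2 - 48*b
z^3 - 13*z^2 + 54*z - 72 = (z - 6)*(z - 4)*(z - 3)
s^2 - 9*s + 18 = (s - 6)*(s - 3)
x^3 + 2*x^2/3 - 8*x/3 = x*(x - 4/3)*(x + 2)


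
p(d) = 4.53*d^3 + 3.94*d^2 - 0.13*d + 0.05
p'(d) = 13.59*d^2 + 7.88*d - 0.13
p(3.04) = 163.33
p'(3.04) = 149.42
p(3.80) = 305.02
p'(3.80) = 226.05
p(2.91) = 144.67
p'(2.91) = 137.88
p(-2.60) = -52.60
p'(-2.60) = 71.25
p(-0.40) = 0.44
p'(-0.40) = -1.11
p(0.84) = 5.41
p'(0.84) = 16.08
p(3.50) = 242.08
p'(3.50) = 193.93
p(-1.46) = -5.46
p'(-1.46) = 17.33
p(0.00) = 0.05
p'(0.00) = -0.13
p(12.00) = 8393.69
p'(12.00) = 2051.39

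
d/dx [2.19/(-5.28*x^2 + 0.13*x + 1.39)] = (23.1264*x - 0.2847)/(-5.28*x^2 + 0.13*x + 1.39)^2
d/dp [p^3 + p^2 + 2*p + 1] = 3*p^2 + 2*p + 2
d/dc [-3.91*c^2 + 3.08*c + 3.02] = 3.08 - 7.82*c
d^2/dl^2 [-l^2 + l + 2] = -2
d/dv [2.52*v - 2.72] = 2.52000000000000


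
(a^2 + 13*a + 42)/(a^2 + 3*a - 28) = (a + 6)/(a - 4)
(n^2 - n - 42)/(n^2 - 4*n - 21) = (n + 6)/(n + 3)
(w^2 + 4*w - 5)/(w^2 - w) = (w + 5)/w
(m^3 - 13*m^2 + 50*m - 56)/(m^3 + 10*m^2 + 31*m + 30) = (m^3 - 13*m^2 + 50*m - 56)/(m^3 + 10*m^2 + 31*m + 30)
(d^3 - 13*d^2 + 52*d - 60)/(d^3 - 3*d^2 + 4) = (d^2 - 11*d + 30)/(d^2 - d - 2)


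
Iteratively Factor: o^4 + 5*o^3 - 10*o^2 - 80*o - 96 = (o - 4)*(o^3 + 9*o^2 + 26*o + 24) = (o - 4)*(o + 3)*(o^2 + 6*o + 8) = (o - 4)*(o + 3)*(o + 4)*(o + 2)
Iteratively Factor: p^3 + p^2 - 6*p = (p + 3)*(p^2 - 2*p) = p*(p + 3)*(p - 2)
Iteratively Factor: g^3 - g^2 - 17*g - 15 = (g - 5)*(g^2 + 4*g + 3) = (g - 5)*(g + 1)*(g + 3)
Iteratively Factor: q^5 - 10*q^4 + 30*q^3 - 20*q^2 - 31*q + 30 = (q - 2)*(q^4 - 8*q^3 + 14*q^2 + 8*q - 15) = (q - 2)*(q + 1)*(q^3 - 9*q^2 + 23*q - 15) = (q - 5)*(q - 2)*(q + 1)*(q^2 - 4*q + 3) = (q - 5)*(q - 2)*(q - 1)*(q + 1)*(q - 3)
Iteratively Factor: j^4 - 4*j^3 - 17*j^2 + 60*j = (j - 5)*(j^3 + j^2 - 12*j) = j*(j - 5)*(j^2 + j - 12) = j*(j - 5)*(j + 4)*(j - 3)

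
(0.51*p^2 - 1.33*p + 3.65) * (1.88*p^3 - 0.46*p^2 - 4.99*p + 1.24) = 0.9588*p^5 - 2.735*p^4 + 4.9289*p^3 + 5.5901*p^2 - 19.8627*p + 4.526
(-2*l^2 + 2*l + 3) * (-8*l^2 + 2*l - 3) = 16*l^4 - 20*l^3 - 14*l^2 - 9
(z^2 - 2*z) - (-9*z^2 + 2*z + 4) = 10*z^2 - 4*z - 4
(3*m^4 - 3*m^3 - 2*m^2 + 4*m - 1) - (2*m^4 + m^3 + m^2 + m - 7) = m^4 - 4*m^3 - 3*m^2 + 3*m + 6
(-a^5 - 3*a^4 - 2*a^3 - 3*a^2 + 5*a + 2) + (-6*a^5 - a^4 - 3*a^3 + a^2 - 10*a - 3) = -7*a^5 - 4*a^4 - 5*a^3 - 2*a^2 - 5*a - 1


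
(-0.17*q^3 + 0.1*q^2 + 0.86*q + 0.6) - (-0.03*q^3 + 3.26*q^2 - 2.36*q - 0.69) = -0.14*q^3 - 3.16*q^2 + 3.22*q + 1.29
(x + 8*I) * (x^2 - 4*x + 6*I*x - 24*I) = x^3 - 4*x^2 + 14*I*x^2 - 48*x - 56*I*x + 192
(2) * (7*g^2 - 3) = 14*g^2 - 6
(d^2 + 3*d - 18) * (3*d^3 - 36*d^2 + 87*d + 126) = 3*d^5 - 27*d^4 - 75*d^3 + 1035*d^2 - 1188*d - 2268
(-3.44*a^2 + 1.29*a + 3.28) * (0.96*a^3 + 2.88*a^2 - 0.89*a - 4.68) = -3.3024*a^5 - 8.6688*a^4 + 9.9256*a^3 + 24.3975*a^2 - 8.9564*a - 15.3504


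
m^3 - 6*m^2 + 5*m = m*(m - 5)*(m - 1)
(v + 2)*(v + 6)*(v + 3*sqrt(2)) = v^3 + 3*sqrt(2)*v^2 + 8*v^2 + 12*v + 24*sqrt(2)*v + 36*sqrt(2)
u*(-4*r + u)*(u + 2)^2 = -4*r*u^3 - 16*r*u^2 - 16*r*u + u^4 + 4*u^3 + 4*u^2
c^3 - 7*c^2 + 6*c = c*(c - 6)*(c - 1)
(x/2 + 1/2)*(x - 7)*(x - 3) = x^3/2 - 9*x^2/2 + 11*x/2 + 21/2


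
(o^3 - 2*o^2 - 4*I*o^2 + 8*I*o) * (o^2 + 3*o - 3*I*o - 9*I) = o^5 + o^4 - 7*I*o^4 - 18*o^3 - 7*I*o^3 - 12*o^2 + 42*I*o^2 + 72*o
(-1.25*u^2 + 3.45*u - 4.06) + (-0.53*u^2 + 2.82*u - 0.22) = -1.78*u^2 + 6.27*u - 4.28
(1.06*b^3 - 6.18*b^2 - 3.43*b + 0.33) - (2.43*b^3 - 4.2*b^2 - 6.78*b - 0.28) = -1.37*b^3 - 1.98*b^2 + 3.35*b + 0.61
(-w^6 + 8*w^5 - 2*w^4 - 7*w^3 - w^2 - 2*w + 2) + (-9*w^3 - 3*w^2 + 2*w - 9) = -w^6 + 8*w^5 - 2*w^4 - 16*w^3 - 4*w^2 - 7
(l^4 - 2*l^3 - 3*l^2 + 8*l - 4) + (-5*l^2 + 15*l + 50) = l^4 - 2*l^3 - 8*l^2 + 23*l + 46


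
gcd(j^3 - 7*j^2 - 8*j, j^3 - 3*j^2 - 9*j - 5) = j + 1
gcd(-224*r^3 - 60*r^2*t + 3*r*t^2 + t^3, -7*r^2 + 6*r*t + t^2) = 7*r + t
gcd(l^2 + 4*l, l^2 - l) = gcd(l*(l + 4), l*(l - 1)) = l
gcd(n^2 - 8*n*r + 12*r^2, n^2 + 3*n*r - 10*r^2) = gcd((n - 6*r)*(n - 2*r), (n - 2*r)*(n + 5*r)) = -n + 2*r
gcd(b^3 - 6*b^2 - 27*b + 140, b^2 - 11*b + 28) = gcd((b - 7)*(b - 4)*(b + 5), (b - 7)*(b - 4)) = b^2 - 11*b + 28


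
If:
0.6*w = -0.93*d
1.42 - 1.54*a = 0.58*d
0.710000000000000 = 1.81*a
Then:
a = 0.39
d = 1.41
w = -2.18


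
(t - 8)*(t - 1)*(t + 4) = t^3 - 5*t^2 - 28*t + 32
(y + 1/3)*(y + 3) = y^2 + 10*y/3 + 1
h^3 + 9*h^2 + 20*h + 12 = (h + 1)*(h + 2)*(h + 6)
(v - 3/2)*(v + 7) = v^2 + 11*v/2 - 21/2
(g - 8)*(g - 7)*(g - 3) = g^3 - 18*g^2 + 101*g - 168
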